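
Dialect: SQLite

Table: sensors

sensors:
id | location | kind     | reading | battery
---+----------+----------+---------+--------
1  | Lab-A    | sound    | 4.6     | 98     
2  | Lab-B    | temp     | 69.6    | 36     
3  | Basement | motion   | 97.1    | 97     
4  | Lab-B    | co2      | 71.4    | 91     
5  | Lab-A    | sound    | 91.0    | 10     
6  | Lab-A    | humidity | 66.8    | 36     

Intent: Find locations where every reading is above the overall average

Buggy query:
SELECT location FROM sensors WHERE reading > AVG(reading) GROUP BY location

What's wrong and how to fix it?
Bug: WHERE evaluates per row before aggregation, so AVG() is unavailable

Fix: Compute the overall average in a scalar subquery and compare each group's MIN against it in HAVING

Corrected query:
SELECT location FROM sensors GROUP BY location HAVING MIN(reading) > (SELECT AVG(reading) FROM sensors)

Result:
location
--------
Basement
Lab-B   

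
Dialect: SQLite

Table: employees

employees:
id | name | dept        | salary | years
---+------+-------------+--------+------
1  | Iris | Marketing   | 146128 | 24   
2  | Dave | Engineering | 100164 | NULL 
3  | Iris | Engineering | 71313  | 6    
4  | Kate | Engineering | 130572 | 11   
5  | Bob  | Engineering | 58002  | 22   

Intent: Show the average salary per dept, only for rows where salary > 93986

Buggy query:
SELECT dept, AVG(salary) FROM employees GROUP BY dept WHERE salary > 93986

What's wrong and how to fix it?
Bug: WHERE cannot follow GROUP BY

Fix: Move the WHERE clause before GROUP BY

Corrected query:
SELECT dept, AVG(salary) FROM employees WHERE salary > 93986 GROUP BY dept

Result:
dept        | AVG(salary)
------------+------------
Engineering | 115368     
Marketing   | 146128     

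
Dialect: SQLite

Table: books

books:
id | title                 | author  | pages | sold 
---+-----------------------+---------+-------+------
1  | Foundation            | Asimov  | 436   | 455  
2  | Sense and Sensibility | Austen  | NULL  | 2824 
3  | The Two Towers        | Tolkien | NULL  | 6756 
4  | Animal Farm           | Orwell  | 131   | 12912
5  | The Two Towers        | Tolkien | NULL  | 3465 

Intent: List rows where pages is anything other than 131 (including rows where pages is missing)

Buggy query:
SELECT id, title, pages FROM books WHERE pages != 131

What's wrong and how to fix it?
Bug: Inequality against NULL is unknown, not true; rows with NULL are dropped

Fix: Handle NULL separately with IS NULL alongside the inequality

Corrected query:
SELECT id, title, pages FROM books WHERE pages != 131 OR pages IS NULL

Result:
id | title                 | pages
---+-----------------------+------
1  | Foundation            | 436  
2  | Sense and Sensibility | NULL 
3  | The Two Towers        | NULL 
5  | The Two Towers        | NULL 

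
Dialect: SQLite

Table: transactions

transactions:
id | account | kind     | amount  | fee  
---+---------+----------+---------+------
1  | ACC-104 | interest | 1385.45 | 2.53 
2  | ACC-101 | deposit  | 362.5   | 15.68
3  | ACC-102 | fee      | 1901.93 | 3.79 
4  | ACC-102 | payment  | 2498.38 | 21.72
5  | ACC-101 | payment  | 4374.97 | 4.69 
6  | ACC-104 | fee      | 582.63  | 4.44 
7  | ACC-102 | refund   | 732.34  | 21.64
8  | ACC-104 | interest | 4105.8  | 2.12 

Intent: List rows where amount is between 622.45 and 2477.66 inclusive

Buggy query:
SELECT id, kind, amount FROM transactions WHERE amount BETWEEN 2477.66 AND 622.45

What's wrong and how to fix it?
Bug: The bounds are reversed; BETWEEN a AND b requires a <= b to match anything

Fix: Swap the bounds so the smaller value comes first

Corrected query:
SELECT id, kind, amount FROM transactions WHERE amount BETWEEN 622.45 AND 2477.66

Result:
id | kind     | amount 
---+----------+--------
1  | interest | 1385.45
3  | fee      | 1901.93
7  | refund   | 732.34 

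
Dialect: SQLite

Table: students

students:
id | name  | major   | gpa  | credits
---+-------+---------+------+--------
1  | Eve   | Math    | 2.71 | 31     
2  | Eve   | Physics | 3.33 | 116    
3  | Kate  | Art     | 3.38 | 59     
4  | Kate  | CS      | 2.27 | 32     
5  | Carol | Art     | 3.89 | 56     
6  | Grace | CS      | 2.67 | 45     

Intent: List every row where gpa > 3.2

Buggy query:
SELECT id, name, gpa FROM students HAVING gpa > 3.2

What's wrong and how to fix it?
Bug: This is a non-aggregate query (no GROUP BY, no aggregates), so in SQLite the HAVING clause is invalid here; a row-level condition belongs in WHERE

Fix: Replace HAVING with WHERE since the condition applies to individual rows

Corrected query:
SELECT id, name, gpa FROM students WHERE gpa > 3.2

Result:
id | name  | gpa 
---+-------+-----
2  | Eve   | 3.33
3  | Kate  | 3.38
5  | Carol | 3.89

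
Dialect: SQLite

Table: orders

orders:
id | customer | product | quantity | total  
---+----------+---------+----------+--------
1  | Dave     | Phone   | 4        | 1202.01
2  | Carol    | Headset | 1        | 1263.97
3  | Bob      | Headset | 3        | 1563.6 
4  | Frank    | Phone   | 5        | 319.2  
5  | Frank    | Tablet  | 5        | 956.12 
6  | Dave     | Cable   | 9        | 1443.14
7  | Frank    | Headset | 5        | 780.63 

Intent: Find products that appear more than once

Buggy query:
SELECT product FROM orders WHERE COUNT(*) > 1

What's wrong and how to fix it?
Bug: COUNT(*) is an aggregate and cannot be used in WHERE

Fix: Group first, then use HAVING for the count condition

Corrected query:
SELECT product FROM orders GROUP BY product HAVING COUNT(*) > 1

Result:
product
-------
Headset
Phone  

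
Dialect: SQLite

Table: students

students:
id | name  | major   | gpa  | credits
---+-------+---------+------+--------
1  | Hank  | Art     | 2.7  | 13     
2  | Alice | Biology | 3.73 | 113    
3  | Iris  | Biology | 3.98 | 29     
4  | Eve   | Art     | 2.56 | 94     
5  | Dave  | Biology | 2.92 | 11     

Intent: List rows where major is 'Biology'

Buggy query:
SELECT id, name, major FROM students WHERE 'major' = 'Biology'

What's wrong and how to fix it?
Bug: Single quotes denote string literals in SQL; the column name is being compared as a constant string

Fix: Reference the column as major without single quotes

Corrected query:
SELECT id, name, major FROM students WHERE major = 'Biology'

Result:
id | name  | major  
---+-------+--------
2  | Alice | Biology
3  | Iris  | Biology
5  | Dave  | Biology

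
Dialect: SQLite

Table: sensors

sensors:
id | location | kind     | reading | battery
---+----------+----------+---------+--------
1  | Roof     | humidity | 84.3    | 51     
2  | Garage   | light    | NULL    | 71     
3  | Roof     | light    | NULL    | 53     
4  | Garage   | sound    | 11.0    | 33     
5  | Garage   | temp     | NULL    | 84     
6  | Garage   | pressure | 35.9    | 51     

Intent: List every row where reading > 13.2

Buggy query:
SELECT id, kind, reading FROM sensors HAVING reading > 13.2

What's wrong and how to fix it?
Bug: This is a non-aggregate query (no GROUP BY, no aggregates), so in SQLite the HAVING clause is invalid here; a row-level condition belongs in WHERE

Fix: Replace HAVING with WHERE since the condition applies to individual rows

Corrected query:
SELECT id, kind, reading FROM sensors WHERE reading > 13.2

Result:
id | kind     | reading
---+----------+--------
1  | humidity | 84.3   
6  | pressure | 35.9   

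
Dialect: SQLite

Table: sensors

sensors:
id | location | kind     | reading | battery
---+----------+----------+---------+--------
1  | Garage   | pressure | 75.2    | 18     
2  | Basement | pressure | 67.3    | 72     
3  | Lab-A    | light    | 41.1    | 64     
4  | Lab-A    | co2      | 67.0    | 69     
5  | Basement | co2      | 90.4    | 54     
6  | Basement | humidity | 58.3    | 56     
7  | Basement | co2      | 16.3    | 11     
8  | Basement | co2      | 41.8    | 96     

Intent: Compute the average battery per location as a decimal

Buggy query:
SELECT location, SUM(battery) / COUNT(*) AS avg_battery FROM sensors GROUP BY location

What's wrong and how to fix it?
Bug: Both operands are integers, so '/' performs integer division and truncates

Fix: Multiply by 1.0 (or CAST to REAL) to force floating-point division

Corrected query:
SELECT location, SUM(battery) * 1.0 / COUNT(*) AS avg_battery FROM sensors GROUP BY location

Result:
location | avg_battery
---------+------------
Basement | 57.8       
Garage   | 18         
Lab-A    | 66.5       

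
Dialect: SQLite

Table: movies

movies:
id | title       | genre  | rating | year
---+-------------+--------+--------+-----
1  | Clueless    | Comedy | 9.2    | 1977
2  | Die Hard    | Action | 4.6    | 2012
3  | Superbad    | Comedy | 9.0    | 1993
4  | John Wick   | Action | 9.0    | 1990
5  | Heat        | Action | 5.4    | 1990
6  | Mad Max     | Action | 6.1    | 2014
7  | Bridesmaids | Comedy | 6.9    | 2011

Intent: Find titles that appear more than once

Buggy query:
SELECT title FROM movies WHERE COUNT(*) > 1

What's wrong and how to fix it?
Bug: WHERE can't reference COUNT(*); aggregates are computed after WHERE

Fix: GROUP BY title, then filter groups with HAVING COUNT(*) > 1

Corrected query:
SELECT title FROM movies GROUP BY title HAVING COUNT(*) > 1

Result:
(no rows)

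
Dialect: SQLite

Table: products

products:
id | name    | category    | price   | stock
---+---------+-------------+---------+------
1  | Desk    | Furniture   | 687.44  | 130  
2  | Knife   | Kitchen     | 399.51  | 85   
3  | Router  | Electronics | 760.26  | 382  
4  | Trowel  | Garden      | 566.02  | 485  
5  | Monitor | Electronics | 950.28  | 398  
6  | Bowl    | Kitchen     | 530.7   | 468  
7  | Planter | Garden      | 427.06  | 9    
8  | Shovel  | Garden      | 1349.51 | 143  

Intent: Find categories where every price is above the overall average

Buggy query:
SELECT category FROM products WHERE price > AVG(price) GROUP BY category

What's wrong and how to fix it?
Bug: WHERE evaluates per row before aggregation, so AVG() is unavailable

Fix: Use a subquery for AVG and a HAVING MIN(...) filter so the condition holds for every row in the group

Corrected query:
SELECT category FROM products GROUP BY category HAVING MIN(price) > (SELECT AVG(price) FROM products)

Result:
category   
-----------
Electronics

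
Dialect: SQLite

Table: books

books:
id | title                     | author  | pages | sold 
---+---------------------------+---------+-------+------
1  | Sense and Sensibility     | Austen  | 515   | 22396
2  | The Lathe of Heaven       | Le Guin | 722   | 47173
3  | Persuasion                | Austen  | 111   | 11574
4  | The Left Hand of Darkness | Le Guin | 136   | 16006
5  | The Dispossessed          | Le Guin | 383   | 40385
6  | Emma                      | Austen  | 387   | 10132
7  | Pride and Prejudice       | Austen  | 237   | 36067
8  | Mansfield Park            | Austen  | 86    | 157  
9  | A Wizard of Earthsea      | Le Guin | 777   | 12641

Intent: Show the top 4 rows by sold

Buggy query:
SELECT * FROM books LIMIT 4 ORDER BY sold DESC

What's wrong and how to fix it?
Bug: ORDER BY cannot follow LIMIT; LIMIT is the final clause

Fix: Sort with ORDER BY, then apply LIMIT

Corrected query:
SELECT * FROM books ORDER BY sold DESC LIMIT 4

Result:
id | title                 | author  | pages | sold 
---+-----------------------+---------+-------+------
2  | The Lathe of Heaven   | Le Guin | 722   | 47173
5  | The Dispossessed      | Le Guin | 383   | 40385
7  | Pride and Prejudice   | Austen  | 237   | 36067
1  | Sense and Sensibility | Austen  | 515   | 22396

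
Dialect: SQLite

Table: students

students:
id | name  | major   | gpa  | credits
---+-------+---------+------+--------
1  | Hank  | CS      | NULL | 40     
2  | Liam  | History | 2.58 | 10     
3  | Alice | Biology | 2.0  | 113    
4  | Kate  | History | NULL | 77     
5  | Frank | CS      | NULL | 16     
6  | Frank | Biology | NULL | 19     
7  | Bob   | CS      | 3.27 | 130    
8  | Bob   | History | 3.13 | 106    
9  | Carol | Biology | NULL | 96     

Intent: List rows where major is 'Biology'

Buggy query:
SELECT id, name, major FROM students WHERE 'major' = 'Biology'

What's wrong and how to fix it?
Bug: 'major' in single quotes is a string literal, not the column; the comparison is literal-vs-literal and never true

Fix: Reference the column as major without single quotes

Corrected query:
SELECT id, name, major FROM students WHERE major = 'Biology'

Result:
id | name  | major  
---+-------+--------
3  | Alice | Biology
6  | Frank | Biology
9  | Carol | Biology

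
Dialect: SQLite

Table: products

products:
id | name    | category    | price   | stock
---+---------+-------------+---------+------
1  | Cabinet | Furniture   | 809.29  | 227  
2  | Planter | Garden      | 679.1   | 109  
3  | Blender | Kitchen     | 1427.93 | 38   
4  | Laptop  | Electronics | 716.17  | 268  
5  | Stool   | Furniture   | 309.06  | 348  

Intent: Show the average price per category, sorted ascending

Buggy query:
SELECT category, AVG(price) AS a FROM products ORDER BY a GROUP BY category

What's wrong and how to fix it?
Bug: GROUP BY must precede ORDER BY

Fix: Move ORDER BY to the end, after GROUP BY

Corrected query:
SELECT category, AVG(price) AS a FROM products GROUP BY category ORDER BY a

Result:
category    | a      
------------+--------
Furniture   | 559.175
Garden      | 679.1  
Electronics | 716.17 
Kitchen     | 1427.93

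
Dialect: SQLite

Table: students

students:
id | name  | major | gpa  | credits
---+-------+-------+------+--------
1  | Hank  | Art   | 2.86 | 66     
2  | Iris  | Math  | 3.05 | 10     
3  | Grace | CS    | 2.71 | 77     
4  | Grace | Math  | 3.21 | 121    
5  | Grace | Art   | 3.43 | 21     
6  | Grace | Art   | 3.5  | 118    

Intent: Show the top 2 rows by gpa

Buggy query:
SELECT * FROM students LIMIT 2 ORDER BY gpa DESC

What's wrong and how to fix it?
Bug: LIMIT must come after ORDER BY

Fix: Swap the clauses: ORDER BY first, then LIMIT

Corrected query:
SELECT * FROM students ORDER BY gpa DESC LIMIT 2

Result:
id | name  | major | gpa  | credits
---+-------+-------+------+--------
6  | Grace | Art   | 3.5  | 118    
5  | Grace | Art   | 3.43 | 21     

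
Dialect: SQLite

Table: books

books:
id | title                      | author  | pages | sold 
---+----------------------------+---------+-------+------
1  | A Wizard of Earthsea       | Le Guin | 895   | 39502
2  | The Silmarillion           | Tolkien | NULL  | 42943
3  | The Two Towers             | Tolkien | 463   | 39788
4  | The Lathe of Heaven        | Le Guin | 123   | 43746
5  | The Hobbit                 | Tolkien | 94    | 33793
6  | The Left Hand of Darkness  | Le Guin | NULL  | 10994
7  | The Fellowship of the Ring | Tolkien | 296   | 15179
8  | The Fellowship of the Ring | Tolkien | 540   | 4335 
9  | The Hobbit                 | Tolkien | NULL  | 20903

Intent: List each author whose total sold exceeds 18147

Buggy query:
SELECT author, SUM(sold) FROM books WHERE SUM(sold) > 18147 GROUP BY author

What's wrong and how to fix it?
Bug: SUM(sold) is an aggregate, but WHERE filters rows before aggregation

Fix: Move the aggregate condition to a HAVING clause

Corrected query:
SELECT author, SUM(sold) FROM books GROUP BY author HAVING SUM(sold) > 18147

Result:
author  | SUM(sold)
--------+----------
Le Guin | 94242    
Tolkien | 156941   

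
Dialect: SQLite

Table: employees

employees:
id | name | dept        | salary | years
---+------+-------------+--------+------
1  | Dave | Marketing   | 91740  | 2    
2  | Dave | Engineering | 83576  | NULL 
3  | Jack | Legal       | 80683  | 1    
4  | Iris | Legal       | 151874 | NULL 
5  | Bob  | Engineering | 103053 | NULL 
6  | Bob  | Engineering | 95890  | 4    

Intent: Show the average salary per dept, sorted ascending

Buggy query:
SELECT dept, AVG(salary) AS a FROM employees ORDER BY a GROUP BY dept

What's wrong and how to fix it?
Bug: GROUP BY must precede ORDER BY

Fix: Move ORDER BY to the end, after GROUP BY

Corrected query:
SELECT dept, AVG(salary) AS a FROM employees GROUP BY dept ORDER BY a

Result:
dept        | a       
------------+---------
Marketing   | 91740   
Engineering | 94173   
Legal       | 116278.5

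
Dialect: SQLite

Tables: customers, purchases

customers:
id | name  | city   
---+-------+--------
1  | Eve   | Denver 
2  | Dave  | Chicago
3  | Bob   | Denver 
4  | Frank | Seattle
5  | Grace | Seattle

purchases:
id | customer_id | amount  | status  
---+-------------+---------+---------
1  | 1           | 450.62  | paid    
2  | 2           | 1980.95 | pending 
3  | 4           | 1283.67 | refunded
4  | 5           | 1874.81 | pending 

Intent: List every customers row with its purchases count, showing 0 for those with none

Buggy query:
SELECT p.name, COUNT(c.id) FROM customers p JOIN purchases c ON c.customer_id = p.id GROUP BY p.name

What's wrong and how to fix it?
Bug: INNER JOIN drops customers rows that have no matching purchases rows

Fix: Use LEFT JOIN so parents without children still appear (COUNT(c.id) gives 0)

Corrected query:
SELECT p.name, COUNT(c.id) FROM customers p LEFT JOIN purchases c ON c.customer_id = p.id GROUP BY p.name

Result:
name  | COUNT(c.id)
------+------------
Bob   | 0          
Dave  | 1          
Eve   | 1          
Frank | 1          
Grace | 1          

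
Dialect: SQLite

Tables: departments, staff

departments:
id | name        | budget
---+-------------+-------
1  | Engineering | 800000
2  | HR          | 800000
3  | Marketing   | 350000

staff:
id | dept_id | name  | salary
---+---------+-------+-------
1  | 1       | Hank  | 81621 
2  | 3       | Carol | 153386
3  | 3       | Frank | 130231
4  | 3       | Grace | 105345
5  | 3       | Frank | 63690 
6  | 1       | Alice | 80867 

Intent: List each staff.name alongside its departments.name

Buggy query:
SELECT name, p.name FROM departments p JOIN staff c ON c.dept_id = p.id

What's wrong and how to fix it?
Bug: Both tables have a 'name' column; the unqualified reference is ambiguous

Fix: Qualify the column with its table alias (c.name)

Corrected query:
SELECT c.name, p.name FROM departments p JOIN staff c ON c.dept_id = p.id

Result:
name  | name       
------+------------
Hank  | Engineering
Carol | Marketing  
Frank | Marketing  
Grace | Marketing  
Frank | Marketing  
Alice | Engineering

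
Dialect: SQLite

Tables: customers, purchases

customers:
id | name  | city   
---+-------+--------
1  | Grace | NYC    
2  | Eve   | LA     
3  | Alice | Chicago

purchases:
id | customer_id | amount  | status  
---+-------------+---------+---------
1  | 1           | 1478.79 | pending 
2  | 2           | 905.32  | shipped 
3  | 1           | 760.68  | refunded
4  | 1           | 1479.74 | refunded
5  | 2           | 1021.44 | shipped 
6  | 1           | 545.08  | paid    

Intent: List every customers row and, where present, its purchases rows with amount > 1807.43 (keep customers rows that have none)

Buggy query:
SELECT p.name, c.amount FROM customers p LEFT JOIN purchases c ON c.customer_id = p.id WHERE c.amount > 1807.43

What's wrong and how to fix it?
Bug: Filtering c.amount in WHERE discards the NULL rows produced by LEFT JOIN, turning it into an inner join

Fix: Put 'c.amount > 1807.43' in the JOIN's ON clause instead of WHERE

Corrected query:
SELECT p.name, c.amount FROM customers p LEFT JOIN purchases c ON c.customer_id = p.id AND c.amount > 1807.43

Result:
name  | amount
------+-------
Grace | NULL  
Eve   | NULL  
Alice | NULL  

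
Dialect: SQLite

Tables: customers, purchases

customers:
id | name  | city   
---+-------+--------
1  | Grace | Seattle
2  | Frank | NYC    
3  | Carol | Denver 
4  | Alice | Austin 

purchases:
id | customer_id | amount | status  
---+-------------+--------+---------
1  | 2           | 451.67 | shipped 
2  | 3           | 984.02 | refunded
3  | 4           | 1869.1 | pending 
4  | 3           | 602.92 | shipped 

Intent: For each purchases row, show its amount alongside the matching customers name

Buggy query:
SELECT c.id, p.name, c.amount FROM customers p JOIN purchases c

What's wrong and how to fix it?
Bug: Missing join condition: each purchases row is matched to all customers rows instead of just its own

Fix: Specify the join condition linking the foreign key to the parent id

Corrected query:
SELECT c.id, p.name, c.amount FROM customers p JOIN purchases c ON c.customer_id = p.id

Result:
id | name  | amount
---+-------+-------
1  | Frank | 451.67
2  | Carol | 984.02
3  | Alice | 1869.1
4  | Carol | 602.92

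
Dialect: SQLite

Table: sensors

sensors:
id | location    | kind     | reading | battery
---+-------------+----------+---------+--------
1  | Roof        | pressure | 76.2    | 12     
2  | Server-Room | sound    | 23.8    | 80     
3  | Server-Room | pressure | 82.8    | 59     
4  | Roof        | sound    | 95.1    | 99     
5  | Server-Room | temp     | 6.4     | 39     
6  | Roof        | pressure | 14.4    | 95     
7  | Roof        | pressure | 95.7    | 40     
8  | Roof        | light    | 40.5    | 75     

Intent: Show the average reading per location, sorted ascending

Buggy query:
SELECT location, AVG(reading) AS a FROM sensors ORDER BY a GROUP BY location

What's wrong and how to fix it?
Bug: ORDER BY appears before GROUP BY; SQL clause order requires GROUP BY first

Fix: Reorder: SELECT … FROM … GROUP BY … ORDER BY …

Corrected query:
SELECT location, AVG(reading) AS a FROM sensors GROUP BY location ORDER BY a

Result:
location    | a        
------------+----------
Server-Room | 37.666667
Roof        | 64.38    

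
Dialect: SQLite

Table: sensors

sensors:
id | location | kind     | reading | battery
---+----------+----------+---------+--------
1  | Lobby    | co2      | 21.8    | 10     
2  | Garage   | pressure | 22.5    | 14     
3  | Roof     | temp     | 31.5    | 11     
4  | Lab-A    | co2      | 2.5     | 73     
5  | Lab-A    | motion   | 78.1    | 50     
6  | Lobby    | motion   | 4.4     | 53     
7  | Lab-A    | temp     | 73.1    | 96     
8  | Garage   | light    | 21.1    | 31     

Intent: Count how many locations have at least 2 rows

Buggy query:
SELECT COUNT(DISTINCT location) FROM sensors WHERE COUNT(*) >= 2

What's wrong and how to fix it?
Bug: WHERE filters individual rows, not groups, so a group-level COUNT is invalid there

Fix: Group first with HAVING COUNT(*) >= 2, then COUNT the resulting groups

Corrected query:
SELECT COUNT(*) FROM (SELECT location FROM sensors GROUP BY location HAVING COUNT(*) >= 2)

Result:
COUNT(*)
--------
3       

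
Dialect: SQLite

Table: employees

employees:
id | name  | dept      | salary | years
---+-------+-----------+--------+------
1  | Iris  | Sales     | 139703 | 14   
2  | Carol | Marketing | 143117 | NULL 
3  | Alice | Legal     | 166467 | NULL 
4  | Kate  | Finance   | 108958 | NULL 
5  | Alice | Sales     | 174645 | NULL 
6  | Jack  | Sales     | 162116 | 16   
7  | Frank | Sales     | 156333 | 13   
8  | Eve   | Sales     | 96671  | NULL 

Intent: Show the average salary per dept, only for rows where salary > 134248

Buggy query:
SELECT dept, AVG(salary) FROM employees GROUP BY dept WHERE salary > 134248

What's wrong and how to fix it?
Bug: WHERE cannot follow GROUP BY

Fix: Place WHERE between FROM and GROUP BY

Corrected query:
SELECT dept, AVG(salary) FROM employees WHERE salary > 134248 GROUP BY dept

Result:
dept      | AVG(salary)
----------+------------
Legal     | 166467     
Marketing | 143117     
Sales     | 158199.25  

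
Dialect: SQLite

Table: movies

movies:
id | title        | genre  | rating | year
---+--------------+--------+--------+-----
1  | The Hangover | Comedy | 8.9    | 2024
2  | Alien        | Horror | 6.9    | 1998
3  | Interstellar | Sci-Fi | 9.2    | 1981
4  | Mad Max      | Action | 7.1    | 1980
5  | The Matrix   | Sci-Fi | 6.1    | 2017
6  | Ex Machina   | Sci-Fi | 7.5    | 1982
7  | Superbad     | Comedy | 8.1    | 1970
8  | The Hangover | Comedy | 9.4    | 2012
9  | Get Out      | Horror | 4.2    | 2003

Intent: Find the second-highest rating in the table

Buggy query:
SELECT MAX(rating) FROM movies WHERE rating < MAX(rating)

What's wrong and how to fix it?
Bug: MAX(rating) on the right of the comparison is an aggregate-in-WHERE error

Fix: Compute the overall MAX in a subquery, then take MAX of rows below it

Corrected query:
SELECT MAX(rating) FROM movies WHERE rating < (SELECT MAX(rating) FROM movies)

Result:
MAX(rating)
-----------
9.2        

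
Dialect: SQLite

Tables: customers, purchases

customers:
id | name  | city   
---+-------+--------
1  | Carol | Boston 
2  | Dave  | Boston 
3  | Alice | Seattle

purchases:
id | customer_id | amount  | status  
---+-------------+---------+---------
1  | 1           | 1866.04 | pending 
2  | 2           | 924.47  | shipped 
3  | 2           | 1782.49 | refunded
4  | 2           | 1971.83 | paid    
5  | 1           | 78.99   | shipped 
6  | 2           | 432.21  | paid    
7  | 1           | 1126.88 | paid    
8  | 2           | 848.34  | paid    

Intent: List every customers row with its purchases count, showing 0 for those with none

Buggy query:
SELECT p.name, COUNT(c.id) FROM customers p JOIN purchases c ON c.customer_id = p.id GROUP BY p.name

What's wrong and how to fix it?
Bug: An inner join excludes parents with zero children

Fix: Switch to LEFT JOIN to retain unmatched parent rows

Corrected query:
SELECT p.name, COUNT(c.id) FROM customers p LEFT JOIN purchases c ON c.customer_id = p.id GROUP BY p.name

Result:
name  | COUNT(c.id)
------+------------
Alice | 0          
Carol | 3          
Dave  | 5          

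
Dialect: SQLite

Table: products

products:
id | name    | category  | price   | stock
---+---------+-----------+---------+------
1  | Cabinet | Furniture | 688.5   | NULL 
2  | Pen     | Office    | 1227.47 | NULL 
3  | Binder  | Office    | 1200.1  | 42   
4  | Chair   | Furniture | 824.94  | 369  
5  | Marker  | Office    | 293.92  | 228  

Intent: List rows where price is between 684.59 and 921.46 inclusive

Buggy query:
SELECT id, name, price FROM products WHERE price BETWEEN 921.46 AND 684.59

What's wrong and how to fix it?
Bug: The bounds are reversed; BETWEEN a AND b requires a <= b to match anything

Fix: Write BETWEEN 684.59 AND 921.46

Corrected query:
SELECT id, name, price FROM products WHERE price BETWEEN 684.59 AND 921.46

Result:
id | name    | price 
---+---------+-------
1  | Cabinet | 688.5 
4  | Chair   | 824.94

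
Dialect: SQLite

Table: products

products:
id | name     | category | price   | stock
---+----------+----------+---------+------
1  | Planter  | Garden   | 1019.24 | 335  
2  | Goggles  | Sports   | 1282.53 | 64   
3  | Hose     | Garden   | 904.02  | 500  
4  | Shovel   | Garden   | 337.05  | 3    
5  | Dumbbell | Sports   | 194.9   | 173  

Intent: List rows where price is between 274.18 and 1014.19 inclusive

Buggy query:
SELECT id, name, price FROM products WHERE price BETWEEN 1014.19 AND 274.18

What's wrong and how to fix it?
Bug: The bounds are reversed; BETWEEN a AND b requires a <= b to match anything

Fix: Swap the bounds so the smaller value comes first

Corrected query:
SELECT id, name, price FROM products WHERE price BETWEEN 274.18 AND 1014.19

Result:
id | name   | price 
---+--------+-------
3  | Hose   | 904.02
4  | Shovel | 337.05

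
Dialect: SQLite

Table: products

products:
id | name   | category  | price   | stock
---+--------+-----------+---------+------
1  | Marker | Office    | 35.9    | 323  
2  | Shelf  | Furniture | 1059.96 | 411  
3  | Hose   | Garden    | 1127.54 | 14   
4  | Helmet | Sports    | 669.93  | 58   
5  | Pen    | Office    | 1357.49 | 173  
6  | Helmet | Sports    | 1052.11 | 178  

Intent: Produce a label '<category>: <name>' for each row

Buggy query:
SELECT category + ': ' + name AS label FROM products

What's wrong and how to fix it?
Bug: SQLite uses || for string concatenation; + coerces text to numbers (yielding 0)

Fix: Replace + with || to concatenate text

Corrected query:
SELECT category || ': ' || name AS label FROM products

Result:
label           
----------------
Office: Marker  
Furniture: Shelf
Garden: Hose    
Sports: Helmet  
Office: Pen     
Sports: Helmet  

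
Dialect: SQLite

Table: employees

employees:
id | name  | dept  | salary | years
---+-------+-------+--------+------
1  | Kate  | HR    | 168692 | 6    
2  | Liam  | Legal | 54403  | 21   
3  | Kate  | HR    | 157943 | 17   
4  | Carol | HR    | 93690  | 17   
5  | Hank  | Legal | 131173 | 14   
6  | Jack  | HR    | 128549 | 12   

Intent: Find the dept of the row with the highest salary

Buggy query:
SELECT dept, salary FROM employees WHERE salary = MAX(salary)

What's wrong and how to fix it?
Bug: WHERE is evaluated per row; an aggregate over the whole table isn't defined there

Fix: Wrap MAX in a scalar subquery so WHERE compares against a single value

Corrected query:
SELECT dept, salary FROM employees WHERE salary = (SELECT MAX(salary) FROM employees)

Result:
dept | salary
-----+-------
HR   | 168692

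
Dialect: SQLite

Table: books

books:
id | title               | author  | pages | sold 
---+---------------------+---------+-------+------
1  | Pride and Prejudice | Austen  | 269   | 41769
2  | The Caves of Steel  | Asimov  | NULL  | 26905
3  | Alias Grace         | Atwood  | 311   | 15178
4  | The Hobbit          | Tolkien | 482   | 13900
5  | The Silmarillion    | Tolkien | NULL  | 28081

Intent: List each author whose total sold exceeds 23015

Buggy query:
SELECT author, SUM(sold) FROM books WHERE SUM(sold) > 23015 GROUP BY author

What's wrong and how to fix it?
Bug: WHERE runs before GROUP BY, so aggregates aren't available there

Fix: Move the aggregate condition to a HAVING clause

Corrected query:
SELECT author, SUM(sold) FROM books GROUP BY author HAVING SUM(sold) > 23015

Result:
author  | SUM(sold)
--------+----------
Asimov  | 26905    
Austen  | 41769    
Tolkien | 41981    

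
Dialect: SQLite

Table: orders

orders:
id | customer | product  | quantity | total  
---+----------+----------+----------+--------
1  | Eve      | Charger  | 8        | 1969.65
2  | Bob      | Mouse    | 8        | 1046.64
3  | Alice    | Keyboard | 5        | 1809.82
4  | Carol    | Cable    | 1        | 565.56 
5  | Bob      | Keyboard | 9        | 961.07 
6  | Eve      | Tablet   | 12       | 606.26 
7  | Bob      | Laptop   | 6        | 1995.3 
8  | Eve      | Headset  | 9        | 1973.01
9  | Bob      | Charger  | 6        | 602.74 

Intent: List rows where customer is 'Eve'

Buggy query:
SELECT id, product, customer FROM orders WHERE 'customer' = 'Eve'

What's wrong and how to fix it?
Bug: Single quotes denote string literals in SQL; the column name is being compared as a constant string

Fix: Remove the quotes around the column name (or use double quotes for an identifier)

Corrected query:
SELECT id, product, customer FROM orders WHERE customer = 'Eve'

Result:
id | product | customer
---+---------+---------
1  | Charger | Eve     
6  | Tablet  | Eve     
8  | Headset | Eve     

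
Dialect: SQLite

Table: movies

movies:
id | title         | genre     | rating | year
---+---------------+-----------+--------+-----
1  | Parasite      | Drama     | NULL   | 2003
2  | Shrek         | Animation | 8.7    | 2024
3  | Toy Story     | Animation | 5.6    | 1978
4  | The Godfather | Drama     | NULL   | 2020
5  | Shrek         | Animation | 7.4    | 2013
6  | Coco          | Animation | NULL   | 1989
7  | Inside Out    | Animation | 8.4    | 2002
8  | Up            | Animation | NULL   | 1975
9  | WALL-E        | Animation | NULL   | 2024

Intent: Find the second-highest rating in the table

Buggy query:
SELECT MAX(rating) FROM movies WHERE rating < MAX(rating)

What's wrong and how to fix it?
Bug: The inner MAX is an aggregate inside WHERE, which is not allowed

Fix: Put the inner MAX in a scalar subquery

Corrected query:
SELECT MAX(rating) FROM movies WHERE rating < (SELECT MAX(rating) FROM movies)

Result:
MAX(rating)
-----------
8.4        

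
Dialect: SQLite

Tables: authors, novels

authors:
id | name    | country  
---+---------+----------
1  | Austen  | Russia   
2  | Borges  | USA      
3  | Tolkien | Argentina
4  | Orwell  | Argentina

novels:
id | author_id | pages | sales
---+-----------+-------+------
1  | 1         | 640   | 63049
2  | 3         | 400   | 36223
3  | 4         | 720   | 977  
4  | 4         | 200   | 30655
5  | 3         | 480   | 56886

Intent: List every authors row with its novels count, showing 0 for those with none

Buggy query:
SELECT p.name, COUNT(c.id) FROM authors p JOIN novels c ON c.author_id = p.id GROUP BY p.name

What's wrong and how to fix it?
Bug: INNER JOIN drops authors rows that have no matching novels rows

Fix: Switch to LEFT JOIN to retain unmatched parent rows

Corrected query:
SELECT p.name, COUNT(c.id) FROM authors p LEFT JOIN novels c ON c.author_id = p.id GROUP BY p.name

Result:
name    | COUNT(c.id)
--------+------------
Austen  | 1          
Borges  | 0          
Orwell  | 2          
Tolkien | 2          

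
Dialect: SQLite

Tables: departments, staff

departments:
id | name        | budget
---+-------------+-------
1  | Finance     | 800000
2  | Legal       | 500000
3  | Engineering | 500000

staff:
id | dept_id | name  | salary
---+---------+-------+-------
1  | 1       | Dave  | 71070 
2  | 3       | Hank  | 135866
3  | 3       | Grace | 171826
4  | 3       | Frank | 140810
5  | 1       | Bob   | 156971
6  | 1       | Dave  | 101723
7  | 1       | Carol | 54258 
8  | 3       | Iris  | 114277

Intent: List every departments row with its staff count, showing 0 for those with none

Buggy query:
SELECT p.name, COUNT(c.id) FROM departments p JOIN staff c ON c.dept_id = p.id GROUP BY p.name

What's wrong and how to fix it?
Bug: INNER JOIN drops departments rows that have no matching staff rows

Fix: Use LEFT JOIN so parents without children still appear (COUNT(c.id) gives 0)

Corrected query:
SELECT p.name, COUNT(c.id) FROM departments p LEFT JOIN staff c ON c.dept_id = p.id GROUP BY p.name

Result:
name        | COUNT(c.id)
------------+------------
Engineering | 4          
Finance     | 4          
Legal       | 0          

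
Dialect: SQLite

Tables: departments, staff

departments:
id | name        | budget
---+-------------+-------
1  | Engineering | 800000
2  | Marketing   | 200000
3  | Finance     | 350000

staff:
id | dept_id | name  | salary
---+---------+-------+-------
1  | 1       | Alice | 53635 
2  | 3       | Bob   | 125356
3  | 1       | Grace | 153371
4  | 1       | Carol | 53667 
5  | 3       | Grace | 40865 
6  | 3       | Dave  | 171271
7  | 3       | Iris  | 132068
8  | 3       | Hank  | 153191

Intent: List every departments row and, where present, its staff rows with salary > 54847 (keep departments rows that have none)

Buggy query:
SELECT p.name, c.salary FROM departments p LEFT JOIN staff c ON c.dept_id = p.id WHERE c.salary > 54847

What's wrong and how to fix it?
Bug: Filtering c.salary in WHERE discards the NULL rows produced by LEFT JOIN, turning it into an inner join

Fix: Put 'c.salary > 54847' in the JOIN's ON clause instead of WHERE

Corrected query:
SELECT p.name, c.salary FROM departments p LEFT JOIN staff c ON c.dept_id = p.id AND c.salary > 54847

Result:
name        | salary
------------+-------
Engineering | 153371
Marketing   | NULL  
Finance     | 125356
Finance     | 132068
Finance     | 153191
Finance     | 171271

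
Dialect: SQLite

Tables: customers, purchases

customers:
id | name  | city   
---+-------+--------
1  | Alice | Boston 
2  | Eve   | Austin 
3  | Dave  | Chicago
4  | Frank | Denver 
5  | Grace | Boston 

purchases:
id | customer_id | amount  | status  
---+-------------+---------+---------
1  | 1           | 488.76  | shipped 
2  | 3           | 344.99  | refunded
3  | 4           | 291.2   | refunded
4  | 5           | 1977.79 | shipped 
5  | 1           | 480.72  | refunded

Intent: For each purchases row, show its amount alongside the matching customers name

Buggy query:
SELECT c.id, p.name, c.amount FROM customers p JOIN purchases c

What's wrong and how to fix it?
Bug: Missing join condition: each purchases row is matched to all customers rows instead of just its own

Fix: Specify the join condition linking the foreign key to the parent id

Corrected query:
SELECT c.id, p.name, c.amount FROM customers p JOIN purchases c ON c.customer_id = p.id

Result:
id | name  | amount 
---+-------+--------
1  | Alice | 488.76 
2  | Dave  | 344.99 
3  | Frank | 291.2  
4  | Grace | 1977.79
5  | Alice | 480.72 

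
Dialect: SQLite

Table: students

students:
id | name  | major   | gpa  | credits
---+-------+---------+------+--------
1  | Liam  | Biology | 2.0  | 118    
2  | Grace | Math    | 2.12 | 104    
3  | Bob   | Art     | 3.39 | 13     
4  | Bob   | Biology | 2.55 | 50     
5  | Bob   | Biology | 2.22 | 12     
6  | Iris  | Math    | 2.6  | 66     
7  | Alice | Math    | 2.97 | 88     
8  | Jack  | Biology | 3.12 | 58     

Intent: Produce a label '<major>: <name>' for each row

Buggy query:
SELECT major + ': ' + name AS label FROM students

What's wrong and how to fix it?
Bug: '+' is numeric addition; on text columns SQLite converts them to 0 instead of concatenating

Fix: Replace + with || to concatenate text

Corrected query:
SELECT major || ': ' || name AS label FROM students

Result:
label        
-------------
Biology: Liam
Math: Grace  
Art: Bob     
Biology: Bob 
Biology: Bob 
Math: Iris   
Math: Alice  
Biology: Jack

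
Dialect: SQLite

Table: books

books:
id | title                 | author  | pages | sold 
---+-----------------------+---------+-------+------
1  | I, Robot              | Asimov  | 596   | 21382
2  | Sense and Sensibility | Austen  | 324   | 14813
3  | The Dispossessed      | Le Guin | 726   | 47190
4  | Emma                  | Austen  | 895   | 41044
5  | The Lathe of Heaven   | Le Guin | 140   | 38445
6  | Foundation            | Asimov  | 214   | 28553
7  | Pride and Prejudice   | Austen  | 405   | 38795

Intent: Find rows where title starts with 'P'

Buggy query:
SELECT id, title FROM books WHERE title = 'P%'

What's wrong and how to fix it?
Bug: '=' compares the literal string including the % character; pattern matching needs LIKE

Fix: Replace '=' with LIKE so 'P%' is treated as a pattern

Corrected query:
SELECT id, title FROM books WHERE title LIKE 'P%'

Result:
id | title              
---+--------------------
7  | Pride and Prejudice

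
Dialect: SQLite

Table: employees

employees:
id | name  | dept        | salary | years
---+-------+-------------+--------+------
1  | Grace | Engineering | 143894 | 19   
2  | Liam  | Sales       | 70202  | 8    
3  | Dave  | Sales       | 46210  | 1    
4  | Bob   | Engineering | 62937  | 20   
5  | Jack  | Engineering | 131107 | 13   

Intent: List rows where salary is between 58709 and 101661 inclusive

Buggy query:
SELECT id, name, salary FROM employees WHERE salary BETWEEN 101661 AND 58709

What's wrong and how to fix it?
Bug: BETWEEN expects the lower bound first; with 101661 AND 58709 the range is empty

Fix: Swap the bounds so the smaller value comes first

Corrected query:
SELECT id, name, salary FROM employees WHERE salary BETWEEN 58709 AND 101661

Result:
id | name | salary
---+------+-------
2  | Liam | 70202 
4  | Bob  | 62937 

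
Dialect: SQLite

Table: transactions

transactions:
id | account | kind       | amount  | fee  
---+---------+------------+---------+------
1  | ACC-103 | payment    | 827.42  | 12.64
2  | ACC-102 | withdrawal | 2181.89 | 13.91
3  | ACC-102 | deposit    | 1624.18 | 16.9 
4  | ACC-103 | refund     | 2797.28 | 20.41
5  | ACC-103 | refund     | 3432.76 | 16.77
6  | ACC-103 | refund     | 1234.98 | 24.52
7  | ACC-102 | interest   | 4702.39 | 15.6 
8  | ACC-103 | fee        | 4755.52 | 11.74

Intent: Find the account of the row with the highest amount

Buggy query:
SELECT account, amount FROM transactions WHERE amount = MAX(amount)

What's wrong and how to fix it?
Bug: MAX(amount) is an aggregate and cannot be used directly in WHERE

Fix: Use a subquery: WHERE amount = (SELECT MAX(amount) FROM transactions)

Corrected query:
SELECT account, amount FROM transactions WHERE amount = (SELECT MAX(amount) FROM transactions)

Result:
account | amount 
--------+--------
ACC-103 | 4755.52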